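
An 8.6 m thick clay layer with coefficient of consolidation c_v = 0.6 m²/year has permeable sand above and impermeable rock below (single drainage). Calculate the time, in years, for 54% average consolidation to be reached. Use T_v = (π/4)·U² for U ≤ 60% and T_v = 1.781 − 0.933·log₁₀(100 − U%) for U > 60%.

t ≈ 28.2 years

Drainage path length: H_d = H = 8.6 m (single drainage).
U ≤ 60%: T_v = (π/4)·U² = (π/4)×0.54² = 0.22902.
t = T_v·H_d²/c_v = 0.22902×8.6²/0.6 = 28.23 years.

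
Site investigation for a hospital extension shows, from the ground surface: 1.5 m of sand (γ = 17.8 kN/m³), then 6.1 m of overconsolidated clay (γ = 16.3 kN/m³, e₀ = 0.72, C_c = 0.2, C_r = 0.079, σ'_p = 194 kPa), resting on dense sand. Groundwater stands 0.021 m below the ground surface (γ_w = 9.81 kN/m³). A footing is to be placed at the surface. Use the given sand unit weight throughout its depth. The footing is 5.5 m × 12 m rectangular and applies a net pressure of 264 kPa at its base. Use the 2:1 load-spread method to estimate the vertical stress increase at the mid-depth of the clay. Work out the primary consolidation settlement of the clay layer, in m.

Mid-depth of clay below the ground surface: z = 1.5 + 6.1/2 = 4.55 m.
Total vertical stress at mid-clay: σ_v = 17.8×1.5 + 16.3×3.05 = 76.415 kPa.
Pore pressure: u = 9.81×(4.55 − 0.021) = 44.429 kPa.
Initial effective stress: σ'_0 = σ_v − u = 76.415 − 44.429 = 31.986 kPa.
Stress increase at mid-clay by the 2:1 spreading method:
Δσ = qBL/((B+z)(L+z)) = 264×5.5×12/((5.5+4.55)(12+4.55)) = 104.76 kPa
Final effective stress: σ'_f = 31.986 + 104.76 = 136.75 kPa.
σ'_f = 136.75 ≤ σ'_p = 194 kPa, so the clay remains overconsolidated and only the recompression index applies:
S_c = C_r·H/(1+e₀)·log₁₀(σ'_f/σ'_0) = 0.079×6.1/1.72×log₁₀(136.75/31.986)
    = 0.28017 × 0.63097 = 0.1768 m

S_c ≈ 0.177 m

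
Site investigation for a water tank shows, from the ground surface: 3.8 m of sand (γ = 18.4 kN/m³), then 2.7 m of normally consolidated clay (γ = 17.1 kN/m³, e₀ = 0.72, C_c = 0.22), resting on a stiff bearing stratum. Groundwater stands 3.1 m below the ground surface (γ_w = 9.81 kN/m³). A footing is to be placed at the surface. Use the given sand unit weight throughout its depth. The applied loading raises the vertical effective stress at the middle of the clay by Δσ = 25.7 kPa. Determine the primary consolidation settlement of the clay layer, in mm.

S_c ≈ 45.3 mm

Mid-depth of clay below the ground surface: z = 3.8 + 2.7/2 = 5.15 m.
Total vertical stress at mid-clay: σ_v = 18.4×3.8 + 17.1×1.35 = 93.005 kPa.
Pore pressure: u = 9.81×(5.15 − 3.1) = 20.11 kPa.
Initial effective stress: σ'_0 = σ_v − u = 93.005 − 20.11 = 72.895 kPa.
Final effective stress: σ'_f = σ'_0 + Δσ = 72.895 + 25.7 = 98.595 kPa.
Normally consolidated clay, so the full stress increment lies on the virgin compression line:
S_c = C_c·H/(1+e₀)·log₁₀(σ'_f/σ'_0) = 0.22×2.7/(1+0.72)×log₁₀(98.595/72.895)
    = 0.34535 × 0.13116 = 0.0453 m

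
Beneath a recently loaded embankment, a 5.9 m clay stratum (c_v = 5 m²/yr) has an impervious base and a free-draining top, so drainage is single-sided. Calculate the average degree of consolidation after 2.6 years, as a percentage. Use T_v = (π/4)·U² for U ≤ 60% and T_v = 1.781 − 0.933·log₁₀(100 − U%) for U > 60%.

U ≈ 67.7 %

Drainage path length: H_d = H = 5.9 m (single drainage).
T_v = c_v·t/H_d² = 5×2.6/5.9² = 0.37346.
T_v = 0.37346 corresponds to the U > 60% branch:
U = 1 − 10^((1.781 − T_v)/0.933)/100 = 0.6774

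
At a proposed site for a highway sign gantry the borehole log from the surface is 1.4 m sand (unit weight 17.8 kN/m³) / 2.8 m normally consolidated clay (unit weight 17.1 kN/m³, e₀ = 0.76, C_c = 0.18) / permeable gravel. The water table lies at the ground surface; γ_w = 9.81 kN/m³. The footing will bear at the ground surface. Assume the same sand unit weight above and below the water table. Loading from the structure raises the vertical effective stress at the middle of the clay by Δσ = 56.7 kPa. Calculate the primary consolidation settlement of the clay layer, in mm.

S_c ≈ 161 mm

Mid-depth of clay below the ground surface: z = 1.4 + 2.8/2 = 2.8 m.
Total vertical stress at mid-clay: σ_v = 17.8×1.4 + 17.1×1.4 = 48.86 kPa.
Pore pressure: u = 9.81×(2.8 − 0) = 27.468 kPa.
Initial effective stress: σ'_0 = σ_v − u = 48.86 − 27.468 = 21.392 kPa.
Final effective stress: σ'_f = σ'_0 + Δσ = 21.392 + 56.7 = 78.092 kPa.
Normally consolidated clay, so the full stress increment lies on the virgin compression line:
S_c = C_c·H/(1+e₀)·log₁₀(σ'_f/σ'_0) = 0.18×2.8/(1+0.76)×log₁₀(78.092/21.392)
    = 0.28636 × 0.56236 = 0.161 m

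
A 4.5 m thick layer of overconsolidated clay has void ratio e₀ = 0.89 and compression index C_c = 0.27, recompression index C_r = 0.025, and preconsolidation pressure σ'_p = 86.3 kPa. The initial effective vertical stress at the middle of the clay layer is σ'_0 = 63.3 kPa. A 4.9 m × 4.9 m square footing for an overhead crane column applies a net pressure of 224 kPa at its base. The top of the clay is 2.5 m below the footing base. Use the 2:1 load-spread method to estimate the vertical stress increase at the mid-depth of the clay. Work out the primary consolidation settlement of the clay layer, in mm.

S_c ≈ 102 mm

Mid-depth of clay below the footing base: z = 2.5 + 4.5/2 = 4.75 m.
Stress increase at mid-clay by the 2:1 spreading method:
Δσ = qBL/((B+z)(L+z)) = 224×4.9×4.9/((4.9+4.75)(4.9+4.75)) = 57.754 kPa
Final effective stress: σ'_f = 63.3 + 57.754 = 121.05 kPa.
σ'_f = 121.05 > σ'_p = 86.3 kPa, so the stress path crosses the preconsolidation pressure — recompression up to σ'_p, then virgin compression beyond:
S_c = H/(1+e₀)·[C_r·log₁₀(σ'_p/σ'_0) + C_c·log₁₀(σ'_f/σ'_p)]
    = 4.5/1.89 × [0.025×log₁₀(86.3/63.3) + 0.27×log₁₀(121.05/86.3)]
    = 2.381 × [0.0033652 + 0.039678] = 0.1025 m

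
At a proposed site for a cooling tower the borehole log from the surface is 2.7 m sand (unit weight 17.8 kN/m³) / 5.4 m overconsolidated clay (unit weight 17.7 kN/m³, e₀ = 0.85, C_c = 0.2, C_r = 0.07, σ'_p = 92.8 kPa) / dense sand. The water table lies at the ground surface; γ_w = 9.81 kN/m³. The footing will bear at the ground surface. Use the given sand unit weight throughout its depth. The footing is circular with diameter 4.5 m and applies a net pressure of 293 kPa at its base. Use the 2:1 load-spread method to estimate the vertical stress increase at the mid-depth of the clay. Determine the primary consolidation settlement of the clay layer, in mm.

S_c ≈ 96 mm

Mid-depth of clay below the ground surface: z = 2.7 + 5.4/2 = 5.4 m.
Total vertical stress at mid-clay: σ_v = 17.8×2.7 + 17.7×2.7 = 95.85 kPa.
Pore pressure: u = 9.81×(5.4 − 0) = 52.974 kPa.
Initial effective stress: σ'_0 = σ_v − u = 95.85 − 52.974 = 42.876 kPa.
Stress increase at mid-clay by the 2:1 spreading method:
Δσ ≈ qD²/(D+z)² = 293×4.5²/(4.5+5.4)² = 60.537 kPa
Final effective stress: σ'_f = 42.876 + 60.537 = 103.41 kPa.
σ'_f = 103.41 > σ'_p = 92.8 kPa, so the stress path crosses the preconsolidation pressure — recompression up to σ'_p, then virgin compression beyond:
S_c = H/(1+e₀)·[C_r·log₁₀(σ'_p/σ'_0) + C_c·log₁₀(σ'_f/σ'_p)]
    = 5.4/1.85 × [0.07×log₁₀(92.8/42.876) + 0.2×log₁₀(103.41/92.8)]
    = 2.9189 × [0.023473 + 0.0094029] = 0.09596 m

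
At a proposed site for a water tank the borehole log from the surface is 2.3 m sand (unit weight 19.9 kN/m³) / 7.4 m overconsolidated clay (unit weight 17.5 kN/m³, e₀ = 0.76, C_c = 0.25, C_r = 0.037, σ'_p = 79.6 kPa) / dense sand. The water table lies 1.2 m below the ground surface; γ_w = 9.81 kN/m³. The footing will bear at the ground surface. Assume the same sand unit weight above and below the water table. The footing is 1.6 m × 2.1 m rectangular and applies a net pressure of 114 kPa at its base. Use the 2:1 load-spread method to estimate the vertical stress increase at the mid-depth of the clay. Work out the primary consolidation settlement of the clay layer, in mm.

S_c ≈ 6.32 mm

Mid-depth of clay below the ground surface: z = 2.3 + 7.4/2 = 6 m.
Total vertical stress at mid-clay: σ_v = 19.9×2.3 + 17.5×3.7 = 110.52 kPa.
Pore pressure: u = 9.81×(6 − 1.2) = 47.088 kPa.
Initial effective stress: σ'_0 = σ_v − u = 110.52 − 47.088 = 63.432 kPa.
Stress increase at mid-clay by the 2:1 spreading method:
Δσ = qBL/((B+z)(L+z)) = 114×1.6×2.1/((1.6+6)(2.1+6)) = 6.2222 kPa
Final effective stress: σ'_f = 63.432 + 6.2222 = 69.654 kPa.
σ'_f = 69.654 ≤ σ'_p = 79.6 kPa, so the clay remains overconsolidated and only the recompression index applies:
S_c = C_r·H/(1+e₀)·log₁₀(σ'_f/σ'_0) = 0.037×7.4/1.76×log₁₀(69.654/63.432)
    = 0.15557 × 0.040638 = 0.006322 m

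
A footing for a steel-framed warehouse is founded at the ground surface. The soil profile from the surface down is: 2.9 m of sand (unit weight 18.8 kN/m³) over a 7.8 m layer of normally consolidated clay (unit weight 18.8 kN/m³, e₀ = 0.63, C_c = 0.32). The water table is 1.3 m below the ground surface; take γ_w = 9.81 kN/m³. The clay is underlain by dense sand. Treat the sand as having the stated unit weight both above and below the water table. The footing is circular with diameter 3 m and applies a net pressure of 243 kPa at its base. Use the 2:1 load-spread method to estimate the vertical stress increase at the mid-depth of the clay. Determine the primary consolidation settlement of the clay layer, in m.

S_c ≈ 0.179 m

Mid-depth of clay below the ground surface: z = 2.9 + 7.8/2 = 6.8 m.
Total vertical stress at mid-clay: σ_v = 18.8×2.9 + 18.8×3.9 = 127.84 kPa.
Pore pressure: u = 9.81×(6.8 − 1.3) = 53.955 kPa.
Initial effective stress: σ'_0 = σ_v − u = 127.84 − 53.955 = 73.885 kPa.
Stress increase at mid-clay by the 2:1 spreading method:
Δσ ≈ qD²/(D+z)² = 243×3²/(3+6.8)² = 22.772 kPa
Final effective stress: σ'_f = σ'_0 + Δσ = 73.885 + 22.772 = 96.657 kPa.
Normally consolidated clay, so the full stress increment lies on the virgin compression line:
S_c = C_c·H/(1+e₀)·log₁₀(σ'_f/σ'_0) = 0.32×7.8/(1+0.63)×log₁₀(96.657/73.885)
    = 1.5313 × 0.11668 = 0.1787 m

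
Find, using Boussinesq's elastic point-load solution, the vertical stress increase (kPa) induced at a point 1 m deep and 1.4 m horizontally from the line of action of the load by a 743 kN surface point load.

Δσ_z ≈ 23.5 kPa

Boussinesq vertical stress below a point load on an elastic half-space:
Δσ_z = 3P/(2πz²) · [1 + (r/z)²]^(−5/2)
r/z = 1.4/1 = 1.4; [1+(r/z)²]^(−5/2) = 0.066339.
Δσ_z = 3×743/(2π×1²) × 0.066339 = 354.76 × 0.066339 = 23.53 kPa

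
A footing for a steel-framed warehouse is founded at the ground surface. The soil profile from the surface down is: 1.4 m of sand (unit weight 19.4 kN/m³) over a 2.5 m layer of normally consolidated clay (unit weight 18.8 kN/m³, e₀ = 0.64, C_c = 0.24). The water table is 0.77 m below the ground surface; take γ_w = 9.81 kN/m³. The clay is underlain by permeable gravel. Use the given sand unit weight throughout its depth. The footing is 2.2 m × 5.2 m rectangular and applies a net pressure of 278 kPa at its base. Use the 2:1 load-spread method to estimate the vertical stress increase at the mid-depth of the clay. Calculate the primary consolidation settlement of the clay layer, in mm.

S_c ≈ 203 mm

Mid-depth of clay below the ground surface: z = 1.4 + 2.5/2 = 2.65 m.
Total vertical stress at mid-clay: σ_v = 19.4×1.4 + 18.8×1.25 = 50.66 kPa.
Pore pressure: u = 9.81×(2.65 − 0.77) = 18.443 kPa.
Initial effective stress: σ'_0 = σ_v − u = 50.66 − 18.443 = 32.217 kPa.
Stress increase at mid-clay by the 2:1 spreading method:
Δσ = qBL/((B+z)(L+z)) = 278×2.2×5.2/((2.2+2.65)(5.2+2.65)) = 83.533 kPa
Final effective stress: σ'_f = σ'_0 + Δσ = 32.217 + 83.533 = 115.75 kPa.
Normally consolidated clay, so the full stress increment lies on the virgin compression line:
S_c = C_c·H/(1+e₀)·log₁₀(σ'_f/σ'_0) = 0.24×2.5/(1+0.64)×log₁₀(115.75/32.217)
    = 0.36585 × 0.55544 = 0.2032 m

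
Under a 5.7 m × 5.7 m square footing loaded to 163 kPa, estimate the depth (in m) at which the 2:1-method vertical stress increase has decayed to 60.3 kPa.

z ≈ 3.67 m

2:1 spreading — at depth z the loaded area has grown by z in each plan dimension:
qB²/(B+z)² = Δσ_z ⇒ z = B(√(q/Δσ_z) − 1) = 5.7×(√(163/60.3) − 1) = 3.672 m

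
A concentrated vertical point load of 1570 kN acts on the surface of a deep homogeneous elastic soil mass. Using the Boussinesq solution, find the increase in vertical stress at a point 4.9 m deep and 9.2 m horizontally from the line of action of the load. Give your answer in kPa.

Δσ_z ≈ 0.717 kPa

Boussinesq vertical stress below a point load on an elastic half-space:
Δσ_z = 3P/(2πz²) · [1 + (r/z)²]^(−5/2)
r/z = 9.2/4.9 = 1.8776; [1+(r/z)²]^(−5/2) = 0.022957.
Δσ_z = 3×1570/(2π×4.9²) × 0.022957 = 31.221 × 0.022957 = 0.7167 kPa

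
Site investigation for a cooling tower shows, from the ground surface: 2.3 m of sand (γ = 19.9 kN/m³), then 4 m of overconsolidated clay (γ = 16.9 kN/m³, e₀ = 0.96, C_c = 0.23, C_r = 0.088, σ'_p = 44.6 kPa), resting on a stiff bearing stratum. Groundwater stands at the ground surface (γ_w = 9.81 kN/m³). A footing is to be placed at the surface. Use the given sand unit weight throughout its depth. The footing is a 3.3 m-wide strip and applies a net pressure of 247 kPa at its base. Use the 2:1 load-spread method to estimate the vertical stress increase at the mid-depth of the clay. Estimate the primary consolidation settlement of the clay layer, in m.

Mid-depth of clay below the ground surface: z = 2.3 + 4/2 = 4.3 m.
Total vertical stress at mid-clay: σ_v = 19.9×2.3 + 16.9×2 = 79.57 kPa.
Pore pressure: u = 9.81×(4.3 − 0) = 42.183 kPa.
Initial effective stress: σ'_0 = σ_v − u = 79.57 − 42.183 = 37.387 kPa.
Stress increase at mid-clay by the 2:1 spreading method:
Δσ = qB/(B+z) = 247×3.3/(3.3+4.3) = 107.25 kPa
Final effective stress: σ'_f = 37.387 + 107.25 = 144.64 kPa.
σ'_f = 144.64 > σ'_p = 44.6 kPa, so the stress path crosses the preconsolidation pressure — recompression up to σ'_p, then virgin compression beyond:
S_c = H/(1+e₀)·[C_r·log₁₀(σ'_p/σ'_0) + C_c·log₁₀(σ'_f/σ'_p)]
    = 4/1.96 × [0.088×log₁₀(44.6/37.387) + 0.23×log₁₀(144.64/44.6)]
    = 2.0408 × [0.0067421 + 0.11752] = 0.2536 m

S_c ≈ 0.254 m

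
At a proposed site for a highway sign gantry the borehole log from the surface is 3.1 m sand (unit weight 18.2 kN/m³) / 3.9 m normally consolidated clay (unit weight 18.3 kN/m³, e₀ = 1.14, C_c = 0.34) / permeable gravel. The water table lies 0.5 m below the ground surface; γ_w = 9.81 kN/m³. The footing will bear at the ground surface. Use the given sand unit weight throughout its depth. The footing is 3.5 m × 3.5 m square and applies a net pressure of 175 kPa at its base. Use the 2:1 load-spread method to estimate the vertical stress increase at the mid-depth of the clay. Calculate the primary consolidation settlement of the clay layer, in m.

S_c ≈ 0.129 m

Mid-depth of clay below the ground surface: z = 3.1 + 3.9/2 = 5.05 m.
Total vertical stress at mid-clay: σ_v = 18.2×3.1 + 18.3×1.95 = 92.105 kPa.
Pore pressure: u = 9.81×(5.05 − 0.5) = 44.636 kPa.
Initial effective stress: σ'_0 = σ_v − u = 92.105 − 44.636 = 47.469 kPa.
Stress increase at mid-clay by the 2:1 spreading method:
Δσ = qBL/((B+z)(L+z)) = 175×3.5×3.5/((3.5+5.05)(3.5+5.05)) = 29.325 kPa
Final effective stress: σ'_f = σ'_0 + Δσ = 47.469 + 29.325 = 76.794 kPa.
Normally consolidated clay, so the full stress increment lies on the virgin compression line:
S_c = C_c·H/(1+e₀)·log₁₀(σ'_f/σ'_0) = 0.34×3.9/(1+1.14)×log₁₀(76.794/47.469)
    = 0.61963 × 0.20892 = 0.1295 m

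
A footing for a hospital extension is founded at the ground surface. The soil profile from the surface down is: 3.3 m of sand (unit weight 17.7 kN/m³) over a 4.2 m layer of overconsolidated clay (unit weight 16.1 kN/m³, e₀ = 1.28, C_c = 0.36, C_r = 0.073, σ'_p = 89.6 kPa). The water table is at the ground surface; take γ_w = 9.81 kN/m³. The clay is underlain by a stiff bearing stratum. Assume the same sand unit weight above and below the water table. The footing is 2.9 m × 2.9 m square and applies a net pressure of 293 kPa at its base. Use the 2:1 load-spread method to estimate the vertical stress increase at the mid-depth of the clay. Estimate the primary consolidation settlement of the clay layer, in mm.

Mid-depth of clay below the ground surface: z = 3.3 + 4.2/2 = 5.4 m.
Total vertical stress at mid-clay: σ_v = 17.7×3.3 + 16.1×2.1 = 92.22 kPa.
Pore pressure: u = 9.81×(5.4 − 0) = 52.974 kPa.
Initial effective stress: σ'_0 = σ_v − u = 92.22 − 52.974 = 39.246 kPa.
Stress increase at mid-clay by the 2:1 spreading method:
Δσ = qBL/((B+z)(L+z)) = 293×2.9×2.9/((2.9+5.4)(2.9+5.4)) = 35.769 kPa
Final effective stress: σ'_f = 39.246 + 35.769 = 75.015 kPa.
σ'_f = 75.015 ≤ σ'_p = 89.6 kPa, so the clay remains overconsolidated and only the recompression index applies:
S_c = C_r·H/(1+e₀)·log₁₀(σ'_f/σ'_0) = 0.073×4.2/2.28×log₁₀(75.015/39.246)
    = 0.13447 × 0.28135 = 0.03783 m

S_c ≈ 37.8 mm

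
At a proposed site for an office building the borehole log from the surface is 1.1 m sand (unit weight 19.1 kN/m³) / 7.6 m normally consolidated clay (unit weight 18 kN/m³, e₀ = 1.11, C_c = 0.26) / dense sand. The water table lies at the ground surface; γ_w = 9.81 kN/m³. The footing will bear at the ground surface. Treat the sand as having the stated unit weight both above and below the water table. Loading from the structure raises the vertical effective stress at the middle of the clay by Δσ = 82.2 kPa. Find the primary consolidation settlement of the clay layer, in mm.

Mid-depth of clay below the ground surface: z = 1.1 + 7.6/2 = 4.9 m.
Total vertical stress at mid-clay: σ_v = 19.1×1.1 + 18×3.8 = 89.41 kPa.
Pore pressure: u = 9.81×(4.9 − 0) = 48.069 kPa.
Initial effective stress: σ'_0 = σ_v − u = 89.41 − 48.069 = 41.341 kPa.
Final effective stress: σ'_f = σ'_0 + Δσ = 41.341 + 82.2 = 123.54 kPa.
Normally consolidated clay, so the full stress increment lies on the virgin compression line:
S_c = C_c·H/(1+e₀)·log₁₀(σ'_f/σ'_0) = 0.26×7.6/(1+1.11)×log₁₀(123.54/41.341)
    = 0.93649 × 0.47543 = 0.4452 m

S_c ≈ 445 mm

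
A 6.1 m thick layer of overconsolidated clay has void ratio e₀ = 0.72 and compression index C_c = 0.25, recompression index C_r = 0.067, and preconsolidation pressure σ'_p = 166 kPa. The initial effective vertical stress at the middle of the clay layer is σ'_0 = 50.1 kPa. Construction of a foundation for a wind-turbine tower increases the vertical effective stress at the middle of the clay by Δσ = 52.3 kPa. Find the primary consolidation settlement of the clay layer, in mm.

Final effective stress: σ'_f = 50.1 + 52.3 = 102.4 kPa.
σ'_f = 102.4 ≤ σ'_p = 166 kPa, so the clay remains overconsolidated and only the recompression index applies:
S_c = C_r·H/(1+e₀)·log₁₀(σ'_f/σ'_0) = 0.067×6.1/1.72×log₁₀(102.4/50.1)
    = 0.23762 × 0.31046 = 0.07377 m

S_c ≈ 73.8 mm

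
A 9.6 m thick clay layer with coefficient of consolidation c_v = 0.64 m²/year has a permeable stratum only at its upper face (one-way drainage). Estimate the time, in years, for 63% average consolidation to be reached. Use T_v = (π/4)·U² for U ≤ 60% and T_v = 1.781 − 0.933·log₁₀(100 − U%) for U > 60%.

t ≈ 45.8 years

Drainage path length: H_d = H = 9.6 m (single drainage).
U > 60%: T_v = 1.781 − 0.933·log₁₀(100 − 63) = 0.31787.
t = T_v·H_d²/c_v = 0.31787×9.6²/0.64 = 45.77 years.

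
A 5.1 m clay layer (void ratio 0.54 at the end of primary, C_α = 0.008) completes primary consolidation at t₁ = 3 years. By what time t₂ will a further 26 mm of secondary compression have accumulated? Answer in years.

S_s = C_α·H/(1+e_p)·log₁₀(t₂/t₁) ⇒ log₁₀(t₂/t₁) = S_s·(1+e_p)/(C_α·H).
log₁₀(t₂/t₁) = 0.026 × (1+0.54) / (0.008×5.1) = 0.9814
t₂ = t₁ × 10^0.9814 = 3 × 9.58 = 28.74 years

t₂ ≈ 28.7 years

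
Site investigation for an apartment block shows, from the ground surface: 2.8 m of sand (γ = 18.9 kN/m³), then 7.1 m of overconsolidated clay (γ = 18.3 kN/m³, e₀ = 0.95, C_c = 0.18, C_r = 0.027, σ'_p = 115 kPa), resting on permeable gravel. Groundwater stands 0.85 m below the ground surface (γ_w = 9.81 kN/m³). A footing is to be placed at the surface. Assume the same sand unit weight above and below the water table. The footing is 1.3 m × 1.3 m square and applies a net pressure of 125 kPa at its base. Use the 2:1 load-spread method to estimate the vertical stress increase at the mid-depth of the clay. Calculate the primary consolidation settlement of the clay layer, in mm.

Mid-depth of clay below the ground surface: z = 2.8 + 7.1/2 = 6.35 m.
Total vertical stress at mid-clay: σ_v = 18.9×2.8 + 18.3×3.55 = 117.88 kPa.
Pore pressure: u = 9.81×(6.35 − 0.85) = 53.955 kPa.
Initial effective stress: σ'_0 = σ_v − u = 117.88 − 53.955 = 63.925 kPa.
Stress increase at mid-clay by the 2:1 spreading method:
Δσ = qBL/((B+z)(L+z)) = 125×1.3×1.3/((1.3+6.35)(1.3+6.35)) = 3.6097 kPa
Final effective stress: σ'_f = 63.925 + 3.6097 = 67.535 kPa.
σ'_f = 67.535 ≤ σ'_p = 115 kPa, so the clay remains overconsolidated and only the recompression index applies:
S_c = C_r·H/(1+e₀)·log₁₀(σ'_f/σ'_0) = 0.027×7.1/1.95×log₁₀(67.535/63.925)
    = 0.098307 × 0.023858 = 0.002345 m

S_c ≈ 2.35 mm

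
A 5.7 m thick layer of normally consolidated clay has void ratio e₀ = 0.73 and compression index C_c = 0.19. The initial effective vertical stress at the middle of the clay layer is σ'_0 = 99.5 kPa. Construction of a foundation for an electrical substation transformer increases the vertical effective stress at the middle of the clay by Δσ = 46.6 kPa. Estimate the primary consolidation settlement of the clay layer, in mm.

S_c ≈ 104 mm

Final effective stress: σ'_f = σ'_0 + Δσ = 99.5 + 46.6 = 146.1 kPa.
Normally consolidated clay, so the full stress increment lies on the virgin compression line:
S_c = C_c·H/(1+e₀)·log₁₀(σ'_f/σ'_0) = 0.19×5.7/(1+0.73)×log₁₀(146.1/99.5)
    = 0.62601 × 0.16683 = 0.1044 m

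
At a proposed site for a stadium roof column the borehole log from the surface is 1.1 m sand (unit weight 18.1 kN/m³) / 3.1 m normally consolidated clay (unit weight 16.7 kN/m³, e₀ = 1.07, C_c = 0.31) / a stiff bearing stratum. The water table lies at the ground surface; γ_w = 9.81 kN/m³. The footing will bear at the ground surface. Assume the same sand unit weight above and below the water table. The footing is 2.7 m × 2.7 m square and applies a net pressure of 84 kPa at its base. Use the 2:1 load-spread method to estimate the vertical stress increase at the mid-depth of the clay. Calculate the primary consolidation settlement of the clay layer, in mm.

S_c ≈ 148 mm

Mid-depth of clay below the ground surface: z = 1.1 + 3.1/2 = 2.65 m.
Total vertical stress at mid-clay: σ_v = 18.1×1.1 + 16.7×1.55 = 45.795 kPa.
Pore pressure: u = 9.81×(2.65 − 0) = 25.997 kPa.
Initial effective stress: σ'_0 = σ_v − u = 45.795 − 25.997 = 19.798 kPa.
Stress increase at mid-clay by the 2:1 spreading method:
Δσ = qBL/((B+z)(L+z)) = 84×2.7×2.7/((2.7+2.65)(2.7+2.65)) = 21.394 kPa
Final effective stress: σ'_f = σ'_0 + Δσ = 19.798 + 21.394 = 41.192 kPa.
Normally consolidated clay, so the full stress increment lies on the virgin compression line:
S_c = C_c·H/(1+e₀)·log₁₀(σ'_f/σ'_0) = 0.31×3.1/(1+1.07)×log₁₀(41.192/19.798)
    = 0.46425 × 0.31819 = 0.1477 m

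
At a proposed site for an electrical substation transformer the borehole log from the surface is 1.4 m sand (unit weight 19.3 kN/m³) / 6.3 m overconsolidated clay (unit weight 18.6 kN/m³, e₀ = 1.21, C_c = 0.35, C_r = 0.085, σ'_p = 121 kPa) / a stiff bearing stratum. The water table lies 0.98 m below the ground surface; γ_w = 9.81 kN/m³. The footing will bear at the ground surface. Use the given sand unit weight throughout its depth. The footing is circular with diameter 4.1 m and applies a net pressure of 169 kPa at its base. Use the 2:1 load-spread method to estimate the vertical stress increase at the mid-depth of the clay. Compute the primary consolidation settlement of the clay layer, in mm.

S_c ≈ 58.9 mm

Mid-depth of clay below the ground surface: z = 1.4 + 6.3/2 = 4.55 m.
Total vertical stress at mid-clay: σ_v = 19.3×1.4 + 18.6×3.15 = 85.61 kPa.
Pore pressure: u = 9.81×(4.55 − 0.98) = 35.022 kPa.
Initial effective stress: σ'_0 = σ_v − u = 85.61 − 35.022 = 50.588 kPa.
Stress increase at mid-clay by the 2:1 spreading method:
Δσ ≈ qD²/(D+z)² = 169×4.1²/(4.1+4.55)² = 37.968 kPa
Final effective stress: σ'_f = 50.588 + 37.968 = 88.556 kPa.
σ'_f = 88.556 ≤ σ'_p = 121 kPa, so the clay remains overconsolidated and only the recompression index applies:
S_c = C_r·H/(1+e₀)·log₁₀(σ'_f/σ'_0) = 0.085×6.3/2.21×log₁₀(88.556/50.588)
    = 0.24231 × 0.24317 = 0.05892 m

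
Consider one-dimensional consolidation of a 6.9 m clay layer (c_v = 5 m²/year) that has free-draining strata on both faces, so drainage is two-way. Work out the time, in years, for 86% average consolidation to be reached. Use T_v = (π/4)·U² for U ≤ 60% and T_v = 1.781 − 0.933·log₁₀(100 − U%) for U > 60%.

t ≈ 1.69 years

Drainage path length: H_d = H/2 = 3.45 m (double drainage).
U > 60%: T_v = 1.781 − 0.933·log₁₀(100 − 86) = 0.71166.
t = T_v·H_d²/c_v = 0.71166×3.45²/5 = 1.694 years.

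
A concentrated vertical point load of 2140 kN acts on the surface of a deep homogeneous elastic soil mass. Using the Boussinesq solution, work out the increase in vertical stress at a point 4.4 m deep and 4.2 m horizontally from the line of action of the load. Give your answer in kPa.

Δσ_z ≈ 10.5 kPa

Boussinesq vertical stress below a point load on an elastic half-space:
Δσ_z = 3P/(2πz²) · [1 + (r/z)²]^(−5/2)
r/z = 4.2/4.4 = 0.95455; [1+(r/z)²]^(−5/2) = 0.19804.
Δσ_z = 3×2140/(2π×4.4²) × 0.19804 = 52.778 × 0.19804 = 10.45 kPa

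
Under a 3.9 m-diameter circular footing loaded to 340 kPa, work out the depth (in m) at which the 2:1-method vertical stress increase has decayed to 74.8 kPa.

z ≈ 4.41 m

2:1 spreading — at depth z the loaded area has grown by z in each plan dimension:
qD²/(D+z)² = Δσ_z ⇒ z = D(√(q/Δσ_z) − 1) = 3.9×(√(340/74.8) − 1) = 4.415 m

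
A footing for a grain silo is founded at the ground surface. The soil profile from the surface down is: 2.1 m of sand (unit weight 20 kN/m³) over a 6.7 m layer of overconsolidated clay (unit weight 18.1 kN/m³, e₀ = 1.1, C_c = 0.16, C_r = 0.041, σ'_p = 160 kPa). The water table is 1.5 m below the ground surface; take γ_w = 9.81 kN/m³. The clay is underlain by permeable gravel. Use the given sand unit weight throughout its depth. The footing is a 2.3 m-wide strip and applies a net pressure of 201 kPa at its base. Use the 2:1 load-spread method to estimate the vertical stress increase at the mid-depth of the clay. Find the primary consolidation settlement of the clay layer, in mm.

Mid-depth of clay below the ground surface: z = 2.1 + 6.7/2 = 5.45 m.
Total vertical stress at mid-clay: σ_v = 20×2.1 + 18.1×3.35 = 102.64 kPa.
Pore pressure: u = 9.81×(5.45 − 1.5) = 38.75 kPa.
Initial effective stress: σ'_0 = σ_v − u = 102.64 − 38.75 = 63.89 kPa.
Stress increase at mid-clay by the 2:1 spreading method:
Δσ = qB/(B+z) = 201×2.3/(2.3+5.45) = 59.652 kPa
Final effective stress: σ'_f = 63.89 + 59.652 = 123.54 kPa.
σ'_f = 123.54 ≤ σ'_p = 160 kPa, so the clay remains overconsolidated and only the recompression index applies:
S_c = C_r·H/(1+e₀)·log₁₀(σ'_f/σ'_0) = 0.041×6.7/2.1×log₁₀(123.54/63.89)
    = 0.13081 × 0.28637 = 0.03746 m

S_c ≈ 37.5 mm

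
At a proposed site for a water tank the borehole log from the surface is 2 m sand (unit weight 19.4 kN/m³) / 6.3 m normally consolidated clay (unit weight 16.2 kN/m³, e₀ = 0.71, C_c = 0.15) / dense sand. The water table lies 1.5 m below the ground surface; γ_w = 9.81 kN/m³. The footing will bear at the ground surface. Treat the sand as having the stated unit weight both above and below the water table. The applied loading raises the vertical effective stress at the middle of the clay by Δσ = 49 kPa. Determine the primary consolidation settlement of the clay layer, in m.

S_c ≈ 0.155 m

Mid-depth of clay below the ground surface: z = 2 + 6.3/2 = 5.15 m.
Total vertical stress at mid-clay: σ_v = 19.4×2 + 16.2×3.15 = 89.83 kPa.
Pore pressure: u = 9.81×(5.15 − 1.5) = 35.806 kPa.
Initial effective stress: σ'_0 = σ_v − u = 89.83 − 35.806 = 54.024 kPa.
Final effective stress: σ'_f = σ'_0 + Δσ = 54.024 + 49 = 103.02 kPa.
Normally consolidated clay, so the full stress increment lies on the virgin compression line:
S_c = C_c·H/(1+e₀)·log₁₀(σ'_f/σ'_0) = 0.15×6.3/(1+0.71)×log₁₀(103.02/54.024)
    = 0.55263 × 0.28033 = 0.1549 m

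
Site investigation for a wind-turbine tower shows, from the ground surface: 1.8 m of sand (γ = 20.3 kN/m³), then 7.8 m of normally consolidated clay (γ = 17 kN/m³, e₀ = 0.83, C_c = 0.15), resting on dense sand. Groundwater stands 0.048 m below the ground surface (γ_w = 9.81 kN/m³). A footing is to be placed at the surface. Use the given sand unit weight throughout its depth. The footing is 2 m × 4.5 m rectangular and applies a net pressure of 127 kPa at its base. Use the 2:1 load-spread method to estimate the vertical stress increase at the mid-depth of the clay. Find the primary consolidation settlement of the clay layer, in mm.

Mid-depth of clay below the ground surface: z = 1.8 + 7.8/2 = 5.7 m.
Total vertical stress at mid-clay: σ_v = 20.3×1.8 + 17×3.9 = 102.84 kPa.
Pore pressure: u = 9.81×(5.7 − 0.048) = 55.446 kPa.
Initial effective stress: σ'_0 = σ_v − u = 102.84 − 55.446 = 47.394 kPa.
Stress increase at mid-clay by the 2:1 spreading method:
Δσ = qBL/((B+z)(L+z)) = 127×2×4.5/((2+5.7)(4.5+5.7)) = 14.553 kPa
Final effective stress: σ'_f = σ'_0 + Δσ = 47.394 + 14.553 = 61.947 kPa.
Normally consolidated clay, so the full stress increment lies on the virgin compression line:
S_c = C_c·H/(1+e₀)·log₁₀(σ'_f/σ'_0) = 0.15×7.8/(1+0.83)×log₁₀(61.947/47.394)
    = 0.63934 × 0.1163 = 0.07436 m

S_c ≈ 74.4 mm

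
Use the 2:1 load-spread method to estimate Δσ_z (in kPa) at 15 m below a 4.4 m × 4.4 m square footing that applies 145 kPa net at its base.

Δσ_z ≈ 7.46 kPa

By the 2:1 method the load spreads at 1 horizontal : 2 vertical, so at depth z the loaded area has grown by z in each plan dimension:
Δσ = qBL/((B+z)(L+z)) = 145×4.4×4.4/((4.4+15)(4.4+15)) = 7.4588 kPa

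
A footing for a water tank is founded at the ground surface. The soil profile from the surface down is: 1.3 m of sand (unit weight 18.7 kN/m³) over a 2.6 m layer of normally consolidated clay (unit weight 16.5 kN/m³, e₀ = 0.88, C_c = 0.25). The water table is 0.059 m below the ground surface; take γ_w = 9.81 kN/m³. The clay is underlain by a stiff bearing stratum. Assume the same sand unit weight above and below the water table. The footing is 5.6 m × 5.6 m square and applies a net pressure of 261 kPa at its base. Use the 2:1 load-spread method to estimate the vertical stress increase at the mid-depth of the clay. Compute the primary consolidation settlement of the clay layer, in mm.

Mid-depth of clay below the ground surface: z = 1.3 + 2.6/2 = 2.6 m.
Total vertical stress at mid-clay: σ_v = 18.7×1.3 + 16.5×1.3 = 45.76 kPa.
Pore pressure: u = 9.81×(2.6 − 0.059) = 24.927 kPa.
Initial effective stress: σ'_0 = σ_v − u = 45.76 − 24.927 = 20.833 kPa.
Stress increase at mid-clay by the 2:1 spreading method:
Δσ = qBL/((B+z)(L+z)) = 261×5.6×5.6/((5.6+2.6)(5.6+2.6)) = 121.73 kPa
Final effective stress: σ'_f = σ'_0 + Δσ = 20.833 + 121.73 = 142.56 kPa.
Normally consolidated clay, so the full stress increment lies on the virgin compression line:
S_c = C_c·H/(1+e₀)·log₁₀(σ'_f/σ'_0) = 0.25×2.6/(1+0.88)×log₁₀(142.56/20.833)
    = 0.34574 × 0.83525 = 0.2888 m

S_c ≈ 289 mm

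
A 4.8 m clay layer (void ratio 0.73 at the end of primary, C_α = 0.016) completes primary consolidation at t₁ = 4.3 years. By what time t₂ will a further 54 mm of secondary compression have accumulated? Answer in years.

t₂ ≈ 70.8 years

S_s = C_α·H/(1+e_p)·log₁₀(t₂/t₁) ⇒ log₁₀(t₂/t₁) = S_s·(1+e_p)/(C_α·H).
log₁₀(t₂/t₁) = 0.054 × (1+0.73) / (0.016×4.8) = 1.216
t₂ = t₁ × 10^1.216 = 4.3 × 16.46 = 70.77 years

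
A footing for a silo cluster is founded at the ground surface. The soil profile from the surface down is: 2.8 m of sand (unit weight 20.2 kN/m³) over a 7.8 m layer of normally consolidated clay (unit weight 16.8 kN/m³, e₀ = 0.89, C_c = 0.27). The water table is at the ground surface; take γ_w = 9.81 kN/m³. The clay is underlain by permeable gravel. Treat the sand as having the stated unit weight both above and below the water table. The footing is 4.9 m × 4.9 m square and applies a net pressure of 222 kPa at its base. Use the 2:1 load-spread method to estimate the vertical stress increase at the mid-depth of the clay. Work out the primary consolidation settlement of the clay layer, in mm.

Mid-depth of clay below the ground surface: z = 2.8 + 7.8/2 = 6.7 m.
Total vertical stress at mid-clay: σ_v = 20.2×2.8 + 16.8×3.9 = 122.08 kPa.
Pore pressure: u = 9.81×(6.7 − 0) = 65.727 kPa.
Initial effective stress: σ'_0 = σ_v − u = 122.08 − 65.727 = 56.353 kPa.
Stress increase at mid-clay by the 2:1 spreading method:
Δσ = qBL/((B+z)(L+z)) = 222×4.9×4.9/((4.9+6.7)(4.9+6.7)) = 39.612 kPa
Final effective stress: σ'_f = σ'_0 + Δσ = 56.353 + 39.612 = 95.965 kPa.
Normally consolidated clay, so the full stress increment lies on the virgin compression line:
S_c = C_c·H/(1+e₀)·log₁₀(σ'_f/σ'_0) = 0.27×7.8/(1+0.89)×log₁₀(95.965/56.353)
    = 1.1143 × 0.2312 = 0.2576 m

S_c ≈ 258 mm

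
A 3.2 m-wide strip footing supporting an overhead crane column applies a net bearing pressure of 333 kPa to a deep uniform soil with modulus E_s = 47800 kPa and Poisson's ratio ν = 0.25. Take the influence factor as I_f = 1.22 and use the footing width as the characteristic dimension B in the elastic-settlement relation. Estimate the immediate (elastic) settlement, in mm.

Immediate (elastic) settlement: S_e = q·B·(1−ν²)/E_s · I_f.
S_e = 333 × 3.2 × (1 − 0.25²) / 47800 × 1.22
    = 333 × 3.2 × 0.9375 / 47800 × 1.22
    = 0.0255 m = 25.5 mm

S_e ≈ 25.5 mm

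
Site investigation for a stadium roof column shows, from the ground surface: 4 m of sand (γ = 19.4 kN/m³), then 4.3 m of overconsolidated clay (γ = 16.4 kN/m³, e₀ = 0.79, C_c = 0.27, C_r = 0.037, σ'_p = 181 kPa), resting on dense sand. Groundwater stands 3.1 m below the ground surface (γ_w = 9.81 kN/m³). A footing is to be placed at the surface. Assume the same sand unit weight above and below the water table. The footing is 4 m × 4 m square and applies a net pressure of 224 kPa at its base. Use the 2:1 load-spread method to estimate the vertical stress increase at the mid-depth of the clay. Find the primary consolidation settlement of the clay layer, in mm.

Mid-depth of clay below the ground surface: z = 4 + 4.3/2 = 6.15 m.
Total vertical stress at mid-clay: σ_v = 19.4×4 + 16.4×2.15 = 112.86 kPa.
Pore pressure: u = 9.81×(6.15 − 3.1) = 29.921 kPa.
Initial effective stress: σ'_0 = σ_v − u = 112.86 − 29.921 = 82.939 kPa.
Stress increase at mid-clay by the 2:1 spreading method:
Δσ = qBL/((B+z)(L+z)) = 224×4×4/((4+6.15)(4+6.15)) = 34.789 kPa
Final effective stress: σ'_f = 82.939 + 34.789 = 117.73 kPa.
σ'_f = 117.73 ≤ σ'_p = 181 kPa, so the clay remains overconsolidated and only the recompression index applies:
S_c = C_r·H/(1+e₀)·log₁₀(σ'_f/σ'_0) = 0.037×4.3/1.79×log₁₀(117.73/82.939)
    = 0.088881 × 0.15213 = 0.01352 m

S_c ≈ 13.5 mm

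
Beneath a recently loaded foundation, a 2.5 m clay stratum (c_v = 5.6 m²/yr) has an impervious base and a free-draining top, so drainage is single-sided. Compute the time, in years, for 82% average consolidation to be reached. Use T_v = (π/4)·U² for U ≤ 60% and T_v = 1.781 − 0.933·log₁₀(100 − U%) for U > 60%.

Drainage path length: H_d = H = 2.5 m (single drainage).
U > 60%: T_v = 1.781 − 0.933·log₁₀(100 − 82) = 0.60983.
t = T_v·H_d²/c_v = 0.60983×2.5²/5.6 = 0.6806 years.

t ≈ 0.681 years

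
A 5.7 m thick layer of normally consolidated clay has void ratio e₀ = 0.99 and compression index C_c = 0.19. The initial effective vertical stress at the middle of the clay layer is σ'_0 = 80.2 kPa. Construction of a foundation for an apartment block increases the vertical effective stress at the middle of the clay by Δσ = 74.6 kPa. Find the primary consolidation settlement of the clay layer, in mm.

Final effective stress: σ'_f = σ'_0 + Δσ = 80.2 + 74.6 = 154.8 kPa.
Normally consolidated clay, so the full stress increment lies on the virgin compression line:
S_c = C_c·H/(1+e₀)·log₁₀(σ'_f/σ'_0) = 0.19×5.7/(1+0.99)×log₁₀(154.8/80.2)
    = 0.54422 × 0.2856 = 0.1554 m

S_c ≈ 155 mm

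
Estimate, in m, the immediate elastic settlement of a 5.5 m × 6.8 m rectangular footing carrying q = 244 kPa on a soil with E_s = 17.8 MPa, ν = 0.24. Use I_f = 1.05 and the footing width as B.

S_e ≈ 0.0746 m

Immediate (elastic) settlement: S_e = q·B·(1−ν²)/E_s · I_f.
E_s = 17.8 MPa = 17800 kPa.
S_e = 244 × 5.5 × (1 − 0.24²) / 17800 × 1.05
    = 244 × 5.5 × 0.9424 / 17800 × 1.05
    = 0.0746 m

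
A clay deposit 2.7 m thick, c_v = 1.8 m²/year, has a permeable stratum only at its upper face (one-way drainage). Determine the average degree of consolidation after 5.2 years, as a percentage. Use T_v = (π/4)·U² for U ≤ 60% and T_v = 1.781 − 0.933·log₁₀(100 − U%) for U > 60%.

U ≈ 96.6 %

Drainage path length: H_d = H = 2.7 m (single drainage).
T_v = c_v·t/H_d² = 1.8×5.2/2.7² = 1.284.
T_v = 1.284 corresponds to the U > 60% branch:
U = 1 − 10^((1.781 − T_v)/0.933)/100 = 0.9659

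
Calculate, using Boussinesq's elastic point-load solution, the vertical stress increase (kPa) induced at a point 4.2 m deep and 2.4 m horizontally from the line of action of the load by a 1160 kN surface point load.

Δσ_z ≈ 15.5 kPa

Boussinesq vertical stress below a point load on an elastic half-space:
Δσ_z = 3P/(2πz²) · [1 + (r/z)²]^(−5/2)
r/z = 2.4/4.2 = 0.57143; [1+(r/z)²]^(−5/2) = 0.49341.
Δσ_z = 3×1160/(2π×4.2²) × 0.49341 = 31.398 × 0.49341 = 15.49 kPa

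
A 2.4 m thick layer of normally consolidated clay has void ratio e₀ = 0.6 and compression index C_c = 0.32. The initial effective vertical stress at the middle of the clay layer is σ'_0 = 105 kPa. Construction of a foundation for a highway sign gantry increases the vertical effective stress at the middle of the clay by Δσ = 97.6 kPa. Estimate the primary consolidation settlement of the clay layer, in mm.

S_c ≈ 137 mm

Final effective stress: σ'_f = σ'_0 + Δσ = 105 + 97.6 = 202.6 kPa.
Normally consolidated clay, so the full stress increment lies on the virgin compression line:
S_c = C_c·H/(1+e₀)·log₁₀(σ'_f/σ'_0) = 0.32×2.4/(1+0.6)×log₁₀(202.6/105)
    = 0.48 × 0.28545 = 0.137 m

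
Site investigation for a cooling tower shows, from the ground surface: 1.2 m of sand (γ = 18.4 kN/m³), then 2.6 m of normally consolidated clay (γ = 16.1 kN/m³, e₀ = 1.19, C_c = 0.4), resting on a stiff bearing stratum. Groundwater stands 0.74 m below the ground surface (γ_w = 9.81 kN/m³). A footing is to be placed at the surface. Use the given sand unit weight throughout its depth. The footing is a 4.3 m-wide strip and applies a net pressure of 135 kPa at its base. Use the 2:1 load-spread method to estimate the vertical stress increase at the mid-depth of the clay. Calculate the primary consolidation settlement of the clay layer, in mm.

Mid-depth of clay below the ground surface: z = 1.2 + 2.6/2 = 2.5 m.
Total vertical stress at mid-clay: σ_v = 18.4×1.2 + 16.1×1.3 = 43.01 kPa.
Pore pressure: u = 9.81×(2.5 − 0.74) = 17.266 kPa.
Initial effective stress: σ'_0 = σ_v − u = 43.01 − 17.266 = 25.744 kPa.
Stress increase at mid-clay by the 2:1 spreading method:
Δσ = qB/(B+z) = 135×4.3/(4.3+2.5) = 85.368 kPa
Final effective stress: σ'_f = σ'_0 + Δσ = 25.744 + 85.368 = 111.11 kPa.
Normally consolidated clay, so the full stress increment lies on the virgin compression line:
S_c = C_c·H/(1+e₀)·log₁₀(σ'_f/σ'_0) = 0.4×2.6/(1+1.19)×log₁₀(111.11/25.744)
    = 0.47489 × 0.63508 = 0.3016 m

S_c ≈ 302 mm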